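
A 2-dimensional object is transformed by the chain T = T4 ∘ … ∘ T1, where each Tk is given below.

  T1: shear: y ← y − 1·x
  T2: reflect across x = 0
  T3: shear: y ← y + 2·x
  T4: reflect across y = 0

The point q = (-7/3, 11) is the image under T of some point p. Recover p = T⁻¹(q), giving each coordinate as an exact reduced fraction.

T1 = [1 0 0; -1 1 0; 0 0 1]
T2·T1 = [-1 0 0; -1 1 0; 0 0 1]
T3·…·T1 = [-1 0 0; -3 1 0; 0 0 1]
T4·…·T1 = [-1 0 0; 3 -1 0; 0 0 1]
det M = 1; M⁻¹ = [-1 0 0; -3 -1 0; 0 0 1]
M⁻¹ · (-7/3, 11)ᵀ = (7/3, -4)ᵀ

p = (7/3, -4)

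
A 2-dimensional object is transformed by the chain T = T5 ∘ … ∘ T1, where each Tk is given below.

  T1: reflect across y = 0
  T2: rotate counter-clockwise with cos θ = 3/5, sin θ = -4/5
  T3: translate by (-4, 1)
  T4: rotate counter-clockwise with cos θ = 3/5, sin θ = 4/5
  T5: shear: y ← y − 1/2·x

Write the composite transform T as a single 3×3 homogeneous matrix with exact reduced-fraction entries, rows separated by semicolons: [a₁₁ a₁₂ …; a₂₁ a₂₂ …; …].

T = [1 0 -16/5; -1/2 -1 -1; 0 0 1]

T1 = [1 0 0; 0 -1 0; 0 0 1]
T2·T1 = [3/5 -4/5 0; -4/5 -3/5 0; 0 0 1]
T3·…·T1 = [3/5 -4/5 -4; -4/5 -3/5 1; 0 0 1]
T4·…·T1 = [1 0 -16/5; 0 -1 -13/5; 0 0 1]
T5·…·T1 = [1 0 -16/5; -1/2 -1 -1; 0 0 1]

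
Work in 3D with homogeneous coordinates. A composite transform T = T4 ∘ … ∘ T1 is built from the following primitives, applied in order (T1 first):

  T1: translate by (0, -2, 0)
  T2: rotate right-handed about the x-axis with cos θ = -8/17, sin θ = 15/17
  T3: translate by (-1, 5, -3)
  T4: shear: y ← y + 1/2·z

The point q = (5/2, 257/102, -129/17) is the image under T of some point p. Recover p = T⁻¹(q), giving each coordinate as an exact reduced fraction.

p = (7/2, -8/3, 1)

T1 = [1 0 0 0; 0 1 0 -2; 0 0 1 0; 0 0 0 1]
T2·T1 = [1 0 0 0; 0 -8/17 -15/17 16/17; 0 15/17 -8/17 -30/17; 0 0 0 1]
T3·…·T1 = [1 0 0 -1; 0 -8/17 -15/17 101/17; 0 15/17 -8/17 -81/17; 0 0 0 1]
T4·…·T1 = [1 0 0 -1; 0 -1/34 -19/17 121/34; 0 15/17 -8/17 -81/17; 0 0 0 1]
det M = 1; M⁻¹ = [1 0 0 1; 0 -8/17 19/17 7; 0 -15/17 -1/34 3; 0 0 0 1]
M⁻¹ · (5/2, 257/102, -129/17)ᵀ = (7/2, -8/3, 1)ᵀ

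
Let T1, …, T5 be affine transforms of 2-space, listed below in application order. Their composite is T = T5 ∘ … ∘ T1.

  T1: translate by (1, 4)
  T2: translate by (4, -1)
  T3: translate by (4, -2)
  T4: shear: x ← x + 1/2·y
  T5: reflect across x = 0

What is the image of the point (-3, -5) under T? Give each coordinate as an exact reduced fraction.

T(p) = (-4, -4)

T1 translate by (1, 4): (-3, -5) → (-2, -1)
T2 translate by (4, -1): (-2, -1) → (2, -2)
T3 translate by (4, -2): (2, -2) → (6, -4)
T4 shear: x ← x + 1/2·y: (6, -4) → (4, -4)
T5 reflect across x = 0: (4, -4) → (-4, -4)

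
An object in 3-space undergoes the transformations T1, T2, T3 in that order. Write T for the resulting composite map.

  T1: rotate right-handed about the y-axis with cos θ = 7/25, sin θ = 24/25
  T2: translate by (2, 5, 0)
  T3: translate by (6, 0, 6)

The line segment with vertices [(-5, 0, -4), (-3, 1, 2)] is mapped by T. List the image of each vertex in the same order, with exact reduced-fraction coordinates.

T1 rotate right-handed about the y-axis with cos θ = 7/25, sin θ = 24/25: (-5, 0, -4) → (-131/25, 0, 92/25); (-3, 1, 2) → (27/25, 1, 86/25)
T2 translate by (2, 5, 0): (-131/25, 0, 92/25) → (-81/25, 5, 92/25); (27/25, 1, 86/25) → (77/25, 6, 86/25)
T3 translate by (6, 0, 6): (-81/25, 5, 92/25) → (69/25, 5, 242/25); (77/25, 6, 86/25) → (227/25, 6, 236/25)

image vertices: (69/25, 5, 242/25), (227/25, 6, 236/25)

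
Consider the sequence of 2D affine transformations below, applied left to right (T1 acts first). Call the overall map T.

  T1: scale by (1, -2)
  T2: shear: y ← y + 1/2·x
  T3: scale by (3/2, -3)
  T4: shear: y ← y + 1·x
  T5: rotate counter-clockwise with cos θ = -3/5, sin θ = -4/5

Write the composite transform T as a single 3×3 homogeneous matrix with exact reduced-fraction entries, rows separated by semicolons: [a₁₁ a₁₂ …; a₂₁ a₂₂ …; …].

T1 = [1 0 0; 0 -2 0; 0 0 1]
T2·T1 = [1 0 0; 1/2 -2 0; 0 0 1]
T3·…·T1 = [3/2 0 0; -3/2 6 0; 0 0 1]
T4·…·T1 = [3/2 0 0; 0 6 0; 0 0 1]
T5·…·T1 = [-9/10 24/5 0; -6/5 -18/5 0; 0 0 1]

T = [-9/10 24/5 0; -6/5 -18/5 0; 0 0 1]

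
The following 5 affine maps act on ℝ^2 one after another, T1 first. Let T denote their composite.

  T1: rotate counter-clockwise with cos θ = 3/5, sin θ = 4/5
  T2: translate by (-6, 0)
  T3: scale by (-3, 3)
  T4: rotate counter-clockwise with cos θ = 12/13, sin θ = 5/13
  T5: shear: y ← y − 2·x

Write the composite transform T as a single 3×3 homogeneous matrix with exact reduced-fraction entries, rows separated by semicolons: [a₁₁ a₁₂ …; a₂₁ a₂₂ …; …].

T = [-168/65 99/65 216/13; 87/13 -6/13 -342/13; 0 0 1]

T1 = [3/5 -4/5 0; 4/5 3/5 0; 0 0 1]
T2·T1 = [3/5 -4/5 -6; 4/5 3/5 0; 0 0 1]
T3·…·T1 = [-9/5 12/5 18; 12/5 9/5 0; 0 0 1]
T4·…·T1 = [-168/65 99/65 216/13; 99/65 168/65 90/13; 0 0 1]
T5·…·T1 = [-168/65 99/65 216/13; 87/13 -6/13 -342/13; 0 0 1]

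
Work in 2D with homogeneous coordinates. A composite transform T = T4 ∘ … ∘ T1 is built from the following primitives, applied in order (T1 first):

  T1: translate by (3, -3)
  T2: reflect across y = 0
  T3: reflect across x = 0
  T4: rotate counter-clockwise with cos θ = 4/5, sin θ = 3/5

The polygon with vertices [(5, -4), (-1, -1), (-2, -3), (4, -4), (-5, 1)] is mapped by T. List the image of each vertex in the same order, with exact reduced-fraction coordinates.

image vertices: (-53/5, 4/5), (-4, 2), (-22/5, 21/5), (-49/5, 7/5), (2/5, 14/5)

T1 translate by (3, -3): (5, -4) → (8, -7); (-1, -1) → (2, -4); (-2, -3) → (1, -6); (4, -4) → (7, -7); (-5, 1) → (-2, -2)
T2 reflect across y = 0: (8, -7) → (8, 7); (2, -4) → (2, 4); (1, -6) → (1, 6); (7, -7) → (7, 7); (-2, -2) → (-2, 2)
T3 reflect across x = 0: (8, 7) → (-8, 7); (2, 4) → (-2, 4); (1, 6) → (-1, 6); (7, 7) → (-7, 7); (-2, 2) → (2, 2)
T4 rotate counter-clockwise with cos θ = 4/5, sin θ = 3/5: (-8, 7) → (-53/5, 4/5); (-2, 4) → (-4, 2); (-1, 6) → (-22/5, 21/5); (-7, 7) → (-49/5, 7/5); (2, 2) → (2/5, 14/5)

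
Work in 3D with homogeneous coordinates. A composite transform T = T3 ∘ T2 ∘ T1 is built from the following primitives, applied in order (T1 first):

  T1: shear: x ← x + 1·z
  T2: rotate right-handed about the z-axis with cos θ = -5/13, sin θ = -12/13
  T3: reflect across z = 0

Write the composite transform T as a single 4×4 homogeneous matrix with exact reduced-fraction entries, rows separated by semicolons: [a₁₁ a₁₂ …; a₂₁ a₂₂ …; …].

T = [-5/13 12/13 -5/13 0; -12/13 -5/13 -12/13 0; 0 0 -1 0; 0 0 0 1]

T1 = [1 0 1 0; 0 1 0 0; 0 0 1 0; 0 0 0 1]
T2·T1 = [-5/13 12/13 -5/13 0; -12/13 -5/13 -12/13 0; 0 0 1 0; 0 0 0 1]
T3·…·T1 = [-5/13 12/13 -5/13 0; -12/13 -5/13 -12/13 0; 0 0 -1 0; 0 0 0 1]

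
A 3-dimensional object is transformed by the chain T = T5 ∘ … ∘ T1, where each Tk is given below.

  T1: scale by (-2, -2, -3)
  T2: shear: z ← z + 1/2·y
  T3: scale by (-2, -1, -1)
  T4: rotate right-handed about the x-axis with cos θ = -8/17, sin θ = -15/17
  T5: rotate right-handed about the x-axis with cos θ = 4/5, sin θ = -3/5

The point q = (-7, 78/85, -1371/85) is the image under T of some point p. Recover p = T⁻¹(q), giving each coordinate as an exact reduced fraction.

T1 = [-2 0 0 0; 0 -2 0 0; 0 0 -3 0; 0 0 0 1]
T2·T1 = [-2 0 0 0; 0 -2 0 0; 0 -1 -3 0; 0 0 0 1]
T3·…·T1 = [4 0 0 0; 0 2 0 0; 0 1 3 0; 0 0 0 1]
T4·…·T1 = [4 0 0 0; 0 -1/17 45/17 0; 0 -38/17 -24/17 0; 0 0 0 1]
T5·…·T1 = [4 0 0 0; 0 -118/85 108/85 0; 0 -149/85 -231/85 0; 0 0 0 1]
det M = 24; M⁻¹ = [1/4 0 0 0; 0 -77/170 -18/85 0; 0 149/510 -59/255 0; 0 0 0 1]
M⁻¹ · (-7, 78/85, -1371/85)ᵀ = (-7/4, 3, 4)ᵀ

p = (-7/4, 3, 4)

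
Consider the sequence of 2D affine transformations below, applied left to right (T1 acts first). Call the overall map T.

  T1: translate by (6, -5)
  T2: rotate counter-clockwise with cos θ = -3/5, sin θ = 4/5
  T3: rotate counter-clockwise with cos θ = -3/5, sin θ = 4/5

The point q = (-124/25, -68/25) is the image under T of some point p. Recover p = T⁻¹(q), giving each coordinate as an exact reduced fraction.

p = (-2, 1)

T1 = [1 0 6; 0 1 -5; 0 0 1]
T2·T1 = [-3/5 -4/5 2/5; 4/5 -3/5 39/5; 0 0 1]
T3·…·T1 = [-7/25 24/25 -162/25; -24/25 -7/25 -109/25; 0 0 1]
det M = 1; M⁻¹ = [-7/25 -24/25 -6; 24/25 -7/25 5; 0 0 1]
M⁻¹ · (-124/25, -68/25)ᵀ = (-2, 1)ᵀ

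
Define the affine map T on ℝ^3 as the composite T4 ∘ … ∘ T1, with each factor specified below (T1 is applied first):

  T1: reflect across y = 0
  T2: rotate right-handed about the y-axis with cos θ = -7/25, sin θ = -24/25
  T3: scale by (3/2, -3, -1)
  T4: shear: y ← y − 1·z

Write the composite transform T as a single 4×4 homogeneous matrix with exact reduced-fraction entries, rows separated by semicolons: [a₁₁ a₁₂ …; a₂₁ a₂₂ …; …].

T = [-21/50 0 -36/25 0; 24/25 3 -7/25 0; -24/25 0 7/25 0; 0 0 0 1]

T1 = [1 0 0 0; 0 -1 0 0; 0 0 1 0; 0 0 0 1]
T2·T1 = [-7/25 0 -24/25 0; 0 -1 0 0; 24/25 0 -7/25 0; 0 0 0 1]
T3·…·T1 = [-21/50 0 -36/25 0; 0 3 0 0; -24/25 0 7/25 0; 0 0 0 1]
T4·…·T1 = [-21/50 0 -36/25 0; 24/25 3 -7/25 0; -24/25 0 7/25 0; 0 0 0 1]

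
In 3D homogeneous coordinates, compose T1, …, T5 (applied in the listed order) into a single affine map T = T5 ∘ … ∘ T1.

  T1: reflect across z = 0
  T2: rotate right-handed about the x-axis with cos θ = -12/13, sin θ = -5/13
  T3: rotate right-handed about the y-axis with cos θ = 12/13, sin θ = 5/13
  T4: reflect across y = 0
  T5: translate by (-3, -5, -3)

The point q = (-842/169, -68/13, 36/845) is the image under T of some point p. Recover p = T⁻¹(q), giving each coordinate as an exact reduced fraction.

p = (-3, -1, 9/5)

T1 = [1 0 0 0; 0 1 0 0; 0 0 -1 0; 0 0 0 1]
T2·T1 = [1 0 0 0; 0 -12/13 -5/13 0; 0 -5/13 12/13 0; 0 0 0 1]
T3·…·T1 = [12/13 -25/169 60/169 0; 0 -12/13 -5/13 0; -5/13 -60/169 144/169 0; 0 0 0 1]
T4·…·T1 = [12/13 -25/169 60/169 0; 0 12/13 5/13 0; -5/13 -60/169 144/169 0; 0 0 0 1]
T5·…·T1 = [12/13 -25/169 60/169 -3; 0 12/13 5/13 -5; -5/13 -60/169 144/169 -3; 0 0 0 1]
det M = 1; M⁻¹ = [12/13 0 -5/13 21/13; -25/169 12/13 -60/169 525/169; 60/169 5/13 144/169 937/169; 0 0 0 1]
M⁻¹ · (-842/169, -68/13, 36/845)ᵀ = (-3, -1, 9/5)ᵀ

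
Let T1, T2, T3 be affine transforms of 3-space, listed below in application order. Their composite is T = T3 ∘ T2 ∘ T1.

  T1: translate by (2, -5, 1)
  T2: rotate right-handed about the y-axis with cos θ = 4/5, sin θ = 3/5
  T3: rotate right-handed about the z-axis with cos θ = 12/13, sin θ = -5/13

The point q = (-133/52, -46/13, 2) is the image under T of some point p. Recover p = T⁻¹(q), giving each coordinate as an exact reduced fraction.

p = (-4, 3/4, 0)

T1 = [1 0 0 2; 0 1 0 -5; 0 0 1 1; 0 0 0 1]
T2·T1 = [4/5 0 3/5 11/5; 0 1 0 -5; -3/5 0 4/5 -2/5; 0 0 0 1]
T3·…·T1 = [48/65 5/13 36/65 7/65; -4/13 12/13 -3/13 -71/13; -3/5 0 4/5 -2/5; 0 0 0 1]
det M = 1; M⁻¹ = [48/65 -4/13 -3/5 -2; 5/13 12/13 0 5; 36/65 -3/13 4/5 -1; 0 0 0 1]
M⁻¹ · (-133/52, -46/13, 2)ᵀ = (-4, 3/4, 0)ᵀ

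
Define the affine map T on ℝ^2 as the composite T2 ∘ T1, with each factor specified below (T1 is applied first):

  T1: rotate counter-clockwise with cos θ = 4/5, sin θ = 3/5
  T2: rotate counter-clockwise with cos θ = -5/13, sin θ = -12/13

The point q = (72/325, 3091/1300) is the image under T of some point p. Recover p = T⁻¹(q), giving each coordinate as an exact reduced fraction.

T1 = [4/5 -3/5 0; 3/5 4/5 0; 0 0 1]
T2·T1 = [16/65 63/65 0; -63/65 16/65 0; 0 0 1]
det M = 1; M⁻¹ = [16/65 -63/65 0; 63/65 16/65 0; 0 0 1]
M⁻¹ · (72/325, 3091/1300)ᵀ = (-9/4, 4/5)ᵀ

p = (-9/4, 4/5)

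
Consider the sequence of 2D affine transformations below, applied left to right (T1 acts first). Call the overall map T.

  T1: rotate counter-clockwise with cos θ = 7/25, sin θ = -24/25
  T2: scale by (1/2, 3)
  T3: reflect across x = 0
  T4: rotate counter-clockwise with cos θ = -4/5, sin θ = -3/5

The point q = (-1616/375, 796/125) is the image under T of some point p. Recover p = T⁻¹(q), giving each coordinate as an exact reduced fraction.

p = (8/3, 0)

T1 = [7/25 24/25 0; -24/25 7/25 0; 0 0 1]
T2·T1 = [7/50 12/25 0; -72/25 21/25 0; 0 0 1]
T3·…·T1 = [-7/50 -12/25 0; -72/25 21/25 0; 0 0 1]
T4·…·T1 = [-202/125 111/125 0; 597/250 -48/125 0; 0 0 1]
det M = -3/2; M⁻¹ = [32/125 74/125 0; 199/125 404/375 0; 0 0 1]
M⁻¹ · (-1616/375, 796/125)ᵀ = (8/3, 0)ᵀ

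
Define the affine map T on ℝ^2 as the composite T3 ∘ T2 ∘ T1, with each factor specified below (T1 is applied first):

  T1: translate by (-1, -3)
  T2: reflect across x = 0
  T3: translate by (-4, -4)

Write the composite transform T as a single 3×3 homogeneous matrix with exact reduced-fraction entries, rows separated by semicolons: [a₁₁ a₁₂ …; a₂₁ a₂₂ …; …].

T = [-1 0 -3; 0 1 -7; 0 0 1]

T1 = [1 0 -1; 0 1 -3; 0 0 1]
T2·T1 = [-1 0 1; 0 1 -3; 0 0 1]
T3·…·T1 = [-1 0 -3; 0 1 -7; 0 0 1]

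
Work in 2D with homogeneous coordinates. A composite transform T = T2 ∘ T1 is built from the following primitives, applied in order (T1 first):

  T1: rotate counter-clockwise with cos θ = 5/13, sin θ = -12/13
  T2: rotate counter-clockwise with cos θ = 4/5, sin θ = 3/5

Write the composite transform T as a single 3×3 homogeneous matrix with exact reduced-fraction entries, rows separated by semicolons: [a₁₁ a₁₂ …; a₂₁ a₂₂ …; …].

T1 = [5/13 12/13 0; -12/13 5/13 0; 0 0 1]
T2·T1 = [56/65 33/65 0; -33/65 56/65 0; 0 0 1]

T = [56/65 33/65 0; -33/65 56/65 0; 0 0 1]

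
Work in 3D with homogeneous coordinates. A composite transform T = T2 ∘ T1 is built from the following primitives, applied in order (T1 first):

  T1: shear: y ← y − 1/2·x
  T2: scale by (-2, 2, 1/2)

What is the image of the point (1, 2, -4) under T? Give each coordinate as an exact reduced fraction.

T1 shear: y ← y − 1/2·x: (1, 2, -4) → (1, 3/2, -4)
T2 scale by (-2, 2, 1/2): (1, 3/2, -4) → (-2, 3, -2)

T(p) = (-2, 3, -2)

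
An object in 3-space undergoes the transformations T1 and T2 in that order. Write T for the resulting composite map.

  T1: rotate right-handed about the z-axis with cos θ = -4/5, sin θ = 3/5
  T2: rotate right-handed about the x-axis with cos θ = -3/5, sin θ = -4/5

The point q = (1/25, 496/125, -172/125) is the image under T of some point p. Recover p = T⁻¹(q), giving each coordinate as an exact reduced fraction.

T1 = [-4/5 -3/5 0 0; 3/5 -4/5 0 0; 0 0 1 0; 0 0 0 1]
T2·T1 = [-4/5 -3/5 0 0; -9/25 12/25 4/5 0; -12/25 16/25 -3/5 0; 0 0 0 1]
det M = 1; M⁻¹ = [-4/5 -9/25 -12/25 0; -3/5 12/25 16/25 0; 0 4/5 -3/5 0; 0 0 0 1]
M⁻¹ · (1/25, 496/125, -172/125)ᵀ = (-4/5, 1, 4)ᵀ

p = (-4/5, 1, 4)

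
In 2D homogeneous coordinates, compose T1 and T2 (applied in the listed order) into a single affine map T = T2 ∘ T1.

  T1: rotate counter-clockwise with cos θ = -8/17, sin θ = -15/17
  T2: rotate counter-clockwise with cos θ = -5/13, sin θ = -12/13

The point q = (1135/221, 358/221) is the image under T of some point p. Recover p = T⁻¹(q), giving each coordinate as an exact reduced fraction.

p = (-2, -5)

T1 = [-8/17 15/17 0; -15/17 -8/17 0; 0 0 1]
T2·T1 = [-140/221 -171/221 0; 171/221 -140/221 0; 0 0 1]
det M = 1; M⁻¹ = [-140/221 171/221 0; -171/221 -140/221 0; 0 0 1]
M⁻¹ · (1135/221, 358/221)ᵀ = (-2, -5)ᵀ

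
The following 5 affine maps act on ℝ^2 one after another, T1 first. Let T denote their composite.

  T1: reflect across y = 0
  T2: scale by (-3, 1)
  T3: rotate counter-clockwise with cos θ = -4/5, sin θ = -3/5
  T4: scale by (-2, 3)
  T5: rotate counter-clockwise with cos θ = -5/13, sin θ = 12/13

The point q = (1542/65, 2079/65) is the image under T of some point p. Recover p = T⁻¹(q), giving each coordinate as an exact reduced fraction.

p = (-5, -3)

T1 = [1 0 0; 0 -1 0; 0 0 1]
T2·T1 = [-3 0 0; 0 -1 0; 0 0 1]
T3·…·T1 = [12/5 -3/5 0; 9/5 4/5 0; 0 0 1]
T4·…·T1 = [-24/5 6/5 0; 27/5 12/5 0; 0 0 1]
T5·…·T1 = [-204/65 -174/65 0; -423/65 12/65 0; 0 0 1]
det M = -18; M⁻¹ = [-2/195 -29/195 0; -47/130 34/195 0; 0 0 1]
M⁻¹ · (1542/65, 2079/65)ᵀ = (-5, -3)ᵀ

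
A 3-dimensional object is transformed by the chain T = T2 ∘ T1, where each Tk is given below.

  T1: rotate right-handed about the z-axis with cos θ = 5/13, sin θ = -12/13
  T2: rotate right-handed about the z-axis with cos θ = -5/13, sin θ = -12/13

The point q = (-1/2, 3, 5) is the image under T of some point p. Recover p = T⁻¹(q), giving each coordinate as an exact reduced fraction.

T1 = [5/13 12/13 0 0; -12/13 5/13 0 0; 0 0 1 0; 0 0 0 1]
T2·T1 = [-1 0 0 0; 0 -1 0 0; 0 0 1 0; 0 0 0 1]
det M = 1; M⁻¹ = [-1 0 0 0; 0 -1 0 0; 0 0 1 0; 0 0 0 1]
M⁻¹ · (-1/2, 3, 5)ᵀ = (1/2, -3, 5)ᵀ

p = (1/2, -3, 5)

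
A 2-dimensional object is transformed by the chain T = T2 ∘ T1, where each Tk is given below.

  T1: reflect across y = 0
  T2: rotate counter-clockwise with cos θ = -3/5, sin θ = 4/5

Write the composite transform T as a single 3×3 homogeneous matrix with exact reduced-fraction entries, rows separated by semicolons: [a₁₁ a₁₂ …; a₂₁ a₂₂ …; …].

T1 = [1 0 0; 0 -1 0; 0 0 1]
T2·T1 = [-3/5 4/5 0; 4/5 3/5 0; 0 0 1]

T = [-3/5 4/5 0; 4/5 3/5 0; 0 0 1]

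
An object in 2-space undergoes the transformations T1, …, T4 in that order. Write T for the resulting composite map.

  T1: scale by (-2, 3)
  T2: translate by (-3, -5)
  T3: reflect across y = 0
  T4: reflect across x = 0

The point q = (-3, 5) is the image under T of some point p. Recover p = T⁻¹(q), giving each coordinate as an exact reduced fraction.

T1 = [-2 0 0; 0 3 0; 0 0 1]
T2·T1 = [-2 0 -3; 0 3 -5; 0 0 1]
T3·…·T1 = [-2 0 -3; 0 -3 5; 0 0 1]
T4·…·T1 = [2 0 3; 0 -3 5; 0 0 1]
det M = -6; M⁻¹ = [1/2 0 -3/2; 0 -1/3 5/3; 0 0 1]
M⁻¹ · (-3, 5)ᵀ = (-3, 0)ᵀ

p = (-3, 0)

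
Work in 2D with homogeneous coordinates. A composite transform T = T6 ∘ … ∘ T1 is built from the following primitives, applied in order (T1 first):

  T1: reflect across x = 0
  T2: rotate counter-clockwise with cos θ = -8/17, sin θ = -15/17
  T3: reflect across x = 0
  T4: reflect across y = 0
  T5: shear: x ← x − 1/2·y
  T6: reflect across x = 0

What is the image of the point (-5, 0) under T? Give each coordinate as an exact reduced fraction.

T1 reflect across x = 0: (-5, 0) → (5, 0)
T2 rotate counter-clockwise with cos θ = -8/17, sin θ = -15/17: (5, 0) → (-40/17, -75/17)
T3 reflect across x = 0: (-40/17, -75/17) → (40/17, -75/17)
T4 reflect across y = 0: (40/17, -75/17) → (40/17, 75/17)
T5 shear: x ← x − 1/2·y: (40/17, 75/17) → (5/34, 75/17)
T6 reflect across x = 0: (5/34, 75/17) → (-5/34, 75/17)

T(p) = (-5/34, 75/17)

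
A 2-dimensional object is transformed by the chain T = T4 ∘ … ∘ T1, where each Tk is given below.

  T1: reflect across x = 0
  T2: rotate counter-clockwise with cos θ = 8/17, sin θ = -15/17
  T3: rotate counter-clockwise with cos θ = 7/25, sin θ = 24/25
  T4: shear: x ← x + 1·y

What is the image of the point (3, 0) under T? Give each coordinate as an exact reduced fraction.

T1 reflect across x = 0: (3, 0) → (-3, 0)
T2 rotate counter-clockwise with cos θ = 8/17, sin θ = -15/17: (-3, 0) → (-24/17, 45/17)
T3 rotate counter-clockwise with cos θ = 7/25, sin θ = 24/25: (-24/17, 45/17) → (-1248/425, -261/425)
T4 shear: x ← x + 1·y: (-1248/425, -261/425) → (-1509/425, -261/425)

T(p) = (-1509/425, -261/425)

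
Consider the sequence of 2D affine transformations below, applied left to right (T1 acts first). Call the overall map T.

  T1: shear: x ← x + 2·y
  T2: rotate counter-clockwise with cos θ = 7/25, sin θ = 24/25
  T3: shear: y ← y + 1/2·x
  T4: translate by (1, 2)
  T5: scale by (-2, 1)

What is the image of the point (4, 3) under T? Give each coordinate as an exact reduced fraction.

T(p) = (-46/25, 62/5)

T1 shear: x ← x + 2·y: (4, 3) → (10, 3)
T2 rotate counter-clockwise with cos θ = 7/25, sin θ = 24/25: (10, 3) → (-2/25, 261/25)
T3 shear: y ← y + 1/2·x: (-2/25, 261/25) → (-2/25, 52/5)
T4 translate by (1, 2): (-2/25, 52/5) → (23/25, 62/5)
T5 scale by (-2, 1): (23/25, 62/5) → (-46/25, 62/5)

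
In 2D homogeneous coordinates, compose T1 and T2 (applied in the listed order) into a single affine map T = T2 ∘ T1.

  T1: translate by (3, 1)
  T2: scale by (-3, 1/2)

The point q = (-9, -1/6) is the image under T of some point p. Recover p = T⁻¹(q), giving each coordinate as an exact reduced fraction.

T1 = [1 0 3; 0 1 1; 0 0 1]
T2·T1 = [-3 0 -9; 0 1/2 1/2; 0 0 1]
det M = -3/2; M⁻¹ = [-1/3 0 -3; 0 2 -1; 0 0 1]
M⁻¹ · (-9, -1/6)ᵀ = (0, -4/3)ᵀ

p = (0, -4/3)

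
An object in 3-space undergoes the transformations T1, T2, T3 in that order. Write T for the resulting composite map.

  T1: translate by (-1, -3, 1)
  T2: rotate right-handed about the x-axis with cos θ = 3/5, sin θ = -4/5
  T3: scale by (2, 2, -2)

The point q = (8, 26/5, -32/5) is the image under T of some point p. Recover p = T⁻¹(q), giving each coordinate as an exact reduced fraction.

p = (5, 2, 3)

T1 = [1 0 0 -1; 0 1 0 -3; 0 0 1 1; 0 0 0 1]
T2·T1 = [1 0 0 -1; 0 3/5 4/5 -1; 0 -4/5 3/5 3; 0 0 0 1]
T3·…·T1 = [2 0 0 -2; 0 6/5 8/5 -2; 0 8/5 -6/5 -6; 0 0 0 1]
det M = -8; M⁻¹ = [1/2 0 0 1; 0 3/10 2/5 3; 0 2/5 -3/10 -1; 0 0 0 1]
M⁻¹ · (8, 26/5, -32/5)ᵀ = (5, 2, 3)ᵀ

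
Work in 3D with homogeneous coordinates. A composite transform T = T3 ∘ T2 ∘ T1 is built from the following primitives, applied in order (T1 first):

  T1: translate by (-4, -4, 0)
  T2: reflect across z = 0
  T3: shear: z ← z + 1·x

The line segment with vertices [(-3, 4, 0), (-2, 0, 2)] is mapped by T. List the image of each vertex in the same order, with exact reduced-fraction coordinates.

T1 translate by (-4, -4, 0): (-3, 4, 0) → (-7, 0, 0); (-2, 0, 2) → (-6, -4, 2)
T2 reflect across z = 0: (-7, 0, 0) → (-7, 0, 0); (-6, -4, 2) → (-6, -4, -2)
T3 shear: z ← z + 1·x: (-7, 0, 0) → (-7, 0, -7); (-6, -4, -2) → (-6, -4, -8)

image vertices: (-7, 0, -7), (-6, -4, -8)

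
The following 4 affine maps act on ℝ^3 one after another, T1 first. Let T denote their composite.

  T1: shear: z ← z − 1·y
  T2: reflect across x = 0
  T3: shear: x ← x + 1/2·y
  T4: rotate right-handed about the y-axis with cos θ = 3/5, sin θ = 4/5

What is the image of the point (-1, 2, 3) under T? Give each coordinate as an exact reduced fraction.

T(p) = (2, 2, -1)

T1 shear: z ← z − 1·y: (-1, 2, 3) → (-1, 2, 1)
T2 reflect across x = 0: (-1, 2, 1) → (1, 2, 1)
T3 shear: x ← x + 1/2·y: (1, 2, 1) → (2, 2, 1)
T4 rotate right-handed about the y-axis with cos θ = 3/5, sin θ = 4/5: (2, 2, 1) → (2, 2, -1)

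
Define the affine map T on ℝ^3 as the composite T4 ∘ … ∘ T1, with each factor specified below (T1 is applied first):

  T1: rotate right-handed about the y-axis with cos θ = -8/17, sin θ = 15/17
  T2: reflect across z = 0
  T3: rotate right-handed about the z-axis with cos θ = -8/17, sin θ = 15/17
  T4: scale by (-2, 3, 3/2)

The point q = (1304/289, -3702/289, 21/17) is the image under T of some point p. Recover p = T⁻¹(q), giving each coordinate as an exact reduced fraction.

T1 = [-8/17 0 15/17 0; 0 1 0 0; -15/17 0 -8/17 0; 0 0 0 1]
T2·T1 = [-8/17 0 15/17 0; 0 1 0 0; 15/17 0 8/17 0; 0 0 0 1]
T3·…·T1 = [64/289 -15/17 -120/289 0; -120/289 -8/17 225/289 0; 15/17 0 8/17 0; 0 0 0 1]
T4·…·T1 = [-128/289 30/17 240/289 0; -360/289 -24/17 675/289 0; 45/34 0 12/17 0; 0 0 0 1]
det M = 9; M⁻¹ = [-32/289 -40/289 10/17 0; 15/34 -8/51 0 0; 60/289 75/289 16/51 0; 0 0 0 1]
M⁻¹ · (1304/289, -3702/289, 21/17)ᵀ = (2, 4, -2)ᵀ

p = (2, 4, -2)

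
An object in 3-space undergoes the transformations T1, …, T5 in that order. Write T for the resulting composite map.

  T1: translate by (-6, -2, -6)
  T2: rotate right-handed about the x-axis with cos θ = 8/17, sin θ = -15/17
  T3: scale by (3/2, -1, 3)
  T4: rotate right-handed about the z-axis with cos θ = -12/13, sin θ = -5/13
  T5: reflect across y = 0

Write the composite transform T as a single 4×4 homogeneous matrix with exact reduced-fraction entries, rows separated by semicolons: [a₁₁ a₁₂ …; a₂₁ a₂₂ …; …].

T = [-18/13 -40/221 -75/221 182/17; 15/26 -96/221 -180/221 39/17; 0 -45/17 24/17 -54/17; 0 0 0 1]

T1 = [1 0 0 -6; 0 1 0 -2; 0 0 1 -6; 0 0 0 1]
T2·T1 = [1 0 0 -6; 0 8/17 15/17 -106/17; 0 -15/17 8/17 -18/17; 0 0 0 1]
T3·…·T1 = [3/2 0 0 -9; 0 -8/17 -15/17 106/17; 0 -45/17 24/17 -54/17; 0 0 0 1]
T4·…·T1 = [-18/13 -40/221 -75/221 182/17; -15/26 96/221 180/221 -39/17; 0 -45/17 24/17 -54/17; 0 0 0 1]
T5·…·T1 = [-18/13 -40/221 -75/221 182/17; 15/26 -96/221 -180/221 39/17; 0 -45/17 24/17 -54/17; 0 0 0 1]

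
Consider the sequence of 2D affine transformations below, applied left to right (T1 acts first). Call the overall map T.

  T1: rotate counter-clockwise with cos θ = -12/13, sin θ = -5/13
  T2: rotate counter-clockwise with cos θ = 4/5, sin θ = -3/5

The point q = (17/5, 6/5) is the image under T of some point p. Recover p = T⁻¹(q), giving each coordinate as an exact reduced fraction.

p = (-3, -2)

T1 = [-12/13 5/13 0; -5/13 -12/13 0; 0 0 1]
T2·T1 = [-63/65 -16/65 0; 16/65 -63/65 0; 0 0 1]
det M = 1; M⁻¹ = [-63/65 16/65 0; -16/65 -63/65 0; 0 0 1]
M⁻¹ · (17/5, 6/5)ᵀ = (-3, -2)ᵀ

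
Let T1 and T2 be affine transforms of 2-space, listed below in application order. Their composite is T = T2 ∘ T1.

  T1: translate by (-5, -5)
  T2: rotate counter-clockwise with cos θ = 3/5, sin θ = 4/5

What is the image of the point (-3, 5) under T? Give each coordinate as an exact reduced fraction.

T1 translate by (-5, -5): (-3, 5) → (-8, 0)
T2 rotate counter-clockwise with cos θ = 3/5, sin θ = 4/5: (-8, 0) → (-24/5, -32/5)

T(p) = (-24/5, -32/5)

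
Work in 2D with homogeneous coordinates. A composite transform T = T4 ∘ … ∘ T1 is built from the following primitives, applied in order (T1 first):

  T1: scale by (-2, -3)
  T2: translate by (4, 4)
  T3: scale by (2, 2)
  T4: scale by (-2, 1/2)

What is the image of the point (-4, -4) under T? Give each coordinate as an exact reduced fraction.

T1 scale by (-2, -3): (-4, -4) → (8, 12)
T2 translate by (4, 4): (8, 12) → (12, 16)
T3 scale by (2, 2): (12, 16) → (24, 32)
T4 scale by (-2, 1/2): (24, 32) → (-48, 16)

T(p) = (-48, 16)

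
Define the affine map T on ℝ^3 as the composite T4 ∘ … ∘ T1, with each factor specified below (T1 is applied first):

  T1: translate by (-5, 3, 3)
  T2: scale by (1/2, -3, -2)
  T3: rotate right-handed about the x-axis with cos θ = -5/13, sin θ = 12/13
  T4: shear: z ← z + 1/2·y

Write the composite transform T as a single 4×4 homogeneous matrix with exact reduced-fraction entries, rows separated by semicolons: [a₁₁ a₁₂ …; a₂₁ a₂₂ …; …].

T1 = [1 0 0 -5; 0 1 0 3; 0 0 1 3; 0 0 0 1]
T2·T1 = [1/2 0 0 -5/2; 0 -3 0 -9; 0 0 -2 -6; 0 0 0 1]
T3·…·T1 = [1/2 0 0 -5/2; 0 15/13 24/13 9; 0 -36/13 10/13 -6; 0 0 0 1]
T4·…·T1 = [1/2 0 0 -5/2; 0 15/13 24/13 9; 0 -57/26 22/13 -3/2; 0 0 0 1]

T = [1/2 0 0 -5/2; 0 15/13 24/13 9; 0 -57/26 22/13 -3/2; 0 0 0 1]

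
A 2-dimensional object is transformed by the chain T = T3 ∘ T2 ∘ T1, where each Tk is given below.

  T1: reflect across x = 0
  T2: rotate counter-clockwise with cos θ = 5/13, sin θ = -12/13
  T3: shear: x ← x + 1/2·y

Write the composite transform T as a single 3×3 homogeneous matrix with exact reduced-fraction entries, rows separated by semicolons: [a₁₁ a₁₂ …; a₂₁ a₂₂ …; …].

T1 = [-1 0 0; 0 1 0; 0 0 1]
T2·T1 = [-5/13 12/13 0; 12/13 5/13 0; 0 0 1]
T3·…·T1 = [1/13 29/26 0; 12/13 5/13 0; 0 0 1]

T = [1/13 29/26 0; 12/13 5/13 0; 0 0 1]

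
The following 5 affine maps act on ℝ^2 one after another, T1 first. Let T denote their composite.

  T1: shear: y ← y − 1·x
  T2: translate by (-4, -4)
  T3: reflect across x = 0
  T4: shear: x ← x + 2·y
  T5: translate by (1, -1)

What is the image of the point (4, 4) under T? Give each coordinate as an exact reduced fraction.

T(p) = (-7, -5)

T1 shear: y ← y − 1·x: (4, 4) → (4, 0)
T2 translate by (-4, -4): (4, 0) → (0, -4)
T3 reflect across x = 0: (0, -4) → (0, -4)
T4 shear: x ← x + 2·y: (0, -4) → (-8, -4)
T5 translate by (1, -1): (-8, -4) → (-7, -5)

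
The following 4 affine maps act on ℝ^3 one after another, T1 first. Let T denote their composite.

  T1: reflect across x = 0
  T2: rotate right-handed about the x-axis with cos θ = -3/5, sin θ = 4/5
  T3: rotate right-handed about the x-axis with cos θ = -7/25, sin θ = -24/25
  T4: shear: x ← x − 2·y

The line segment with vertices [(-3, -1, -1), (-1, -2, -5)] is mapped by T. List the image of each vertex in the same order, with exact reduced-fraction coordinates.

image vertices: (521/125, -73/125, -161/125), (153/125, -14/125, -673/125)

T1 reflect across x = 0: (-3, -1, -1) → (3, -1, -1); (-1, -2, -5) → (1, -2, -5)
T2 rotate right-handed about the x-axis with cos θ = -3/5, sin θ = 4/5: (3, -1, -1) → (3, 7/5, -1/5); (1, -2, -5) → (1, 26/5, 7/5)
T3 rotate right-handed about the x-axis with cos θ = -7/25, sin θ = -24/25: (3, 7/5, -1/5) → (3, -73/125, -161/125); (1, 26/5, 7/5) → (1, -14/125, -673/125)
T4 shear: x ← x − 2·y: (3, -73/125, -161/125) → (521/125, -73/125, -161/125); (1, -14/125, -673/125) → (153/125, -14/125, -673/125)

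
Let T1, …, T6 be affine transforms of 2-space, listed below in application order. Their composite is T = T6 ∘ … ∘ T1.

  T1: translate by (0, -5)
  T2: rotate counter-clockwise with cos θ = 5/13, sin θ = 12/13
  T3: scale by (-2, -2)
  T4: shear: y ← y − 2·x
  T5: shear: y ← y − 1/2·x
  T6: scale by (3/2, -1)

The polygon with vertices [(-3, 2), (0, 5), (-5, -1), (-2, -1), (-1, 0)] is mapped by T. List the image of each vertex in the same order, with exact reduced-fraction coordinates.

T1 translate by (0, -5): (-3, 2) → (-3, -3); (0, 5) → (0, 0); (-5, -1) → (-5, -6); (-2, -1) → (-2, -6); (-1, 0) → (-1, -5)
T2 rotate counter-clockwise with cos θ = 5/13, sin θ = 12/13: (-3, -3) → (21/13, -51/13); (0, 0) → (0, 0); (-5, -6) → (47/13, -90/13); (-2, -6) → (62/13, -54/13); (-1, -5) → (55/13, -37/13)
T3 scale by (-2, -2): (21/13, -51/13) → (-42/13, 102/13); (0, 0) → (0, 0); (47/13, -90/13) → (-94/13, 180/13); (62/13, -54/13) → (-124/13, 108/13); (55/13, -37/13) → (-110/13, 74/13)
T4 shear: y ← y − 2·x: (-42/13, 102/13) → (-42/13, 186/13); (0, 0) → (0, 0); (-94/13, 180/13) → (-94/13, 368/13); (-124/13, 108/13) → (-124/13, 356/13); (-110/13, 74/13) → (-110/13, 294/13)
T5 shear: y ← y − 1/2·x: (-42/13, 186/13) → (-42/13, 207/13); (0, 0) → (0, 0); (-94/13, 368/13) → (-94/13, 415/13); (-124/13, 356/13) → (-124/13, 418/13); (-110/13, 294/13) → (-110/13, 349/13)
T6 scale by (3/2, -1): (-42/13, 207/13) → (-63/13, -207/13); (0, 0) → (0, 0); (-94/13, 415/13) → (-141/13, -415/13); (-124/13, 418/13) → (-186/13, -418/13); (-110/13, 349/13) → (-165/13, -349/13)

image vertices: (-63/13, -207/13), (0, 0), (-141/13, -415/13), (-186/13, -418/13), (-165/13, -349/13)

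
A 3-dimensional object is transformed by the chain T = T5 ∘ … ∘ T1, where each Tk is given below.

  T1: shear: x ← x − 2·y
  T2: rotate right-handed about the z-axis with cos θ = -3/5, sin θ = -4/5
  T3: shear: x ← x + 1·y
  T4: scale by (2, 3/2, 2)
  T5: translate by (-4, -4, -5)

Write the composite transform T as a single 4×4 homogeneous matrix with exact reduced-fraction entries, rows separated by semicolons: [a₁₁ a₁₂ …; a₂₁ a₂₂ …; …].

T = [-14/5 6 0 -4; -6/5 3/2 0 -4; 0 0 2 -5; 0 0 0 1]

T1 = [1 -2 0 0; 0 1 0 0; 0 0 1 0; 0 0 0 1]
T2·T1 = [-3/5 2 0 0; -4/5 1 0 0; 0 0 1 0; 0 0 0 1]
T3·…·T1 = [-7/5 3 0 0; -4/5 1 0 0; 0 0 1 0; 0 0 0 1]
T4·…·T1 = [-14/5 6 0 0; -6/5 3/2 0 0; 0 0 2 0; 0 0 0 1]
T5·…·T1 = [-14/5 6 0 -4; -6/5 3/2 0 -4; 0 0 2 -5; 0 0 0 1]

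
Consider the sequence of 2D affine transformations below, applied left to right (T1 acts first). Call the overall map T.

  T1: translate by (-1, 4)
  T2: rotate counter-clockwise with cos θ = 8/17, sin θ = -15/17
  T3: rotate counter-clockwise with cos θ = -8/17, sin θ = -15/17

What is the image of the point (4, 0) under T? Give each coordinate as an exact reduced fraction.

T(p) = (-3, -4)

T1 translate by (-1, 4): (4, 0) → (3, 4)
T2 rotate counter-clockwise with cos θ = 8/17, sin θ = -15/17: (3, 4) → (84/17, -13/17)
T3 rotate counter-clockwise with cos θ = -8/17, sin θ = -15/17: (84/17, -13/17) → (-3, -4)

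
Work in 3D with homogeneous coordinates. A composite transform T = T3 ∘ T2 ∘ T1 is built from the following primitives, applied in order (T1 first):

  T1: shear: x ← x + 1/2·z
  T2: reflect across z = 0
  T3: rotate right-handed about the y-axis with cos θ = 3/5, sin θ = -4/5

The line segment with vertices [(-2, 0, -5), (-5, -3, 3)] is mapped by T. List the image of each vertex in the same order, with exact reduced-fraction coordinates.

T1 shear: x ← x + 1/2·z: (-2, 0, -5) → (-9/2, 0, -5); (-5, -3, 3) → (-7/2, -3, 3)
T2 reflect across z = 0: (-9/2, 0, -5) → (-9/2, 0, 5); (-7/2, -3, 3) → (-7/2, -3, -3)
T3 rotate right-handed about the y-axis with cos θ = 3/5, sin θ = -4/5: (-9/2, 0, 5) → (-67/10, 0, -3/5); (-7/2, -3, -3) → (3/10, -3, -23/5)

image vertices: (-67/10, 0, -3/5), (3/10, -3, -23/5)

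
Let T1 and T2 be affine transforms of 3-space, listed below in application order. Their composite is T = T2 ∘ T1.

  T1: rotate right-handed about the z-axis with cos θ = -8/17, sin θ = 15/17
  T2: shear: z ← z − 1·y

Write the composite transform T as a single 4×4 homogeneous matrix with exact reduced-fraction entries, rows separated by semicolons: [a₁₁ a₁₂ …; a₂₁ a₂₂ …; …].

T1 = [-8/17 -15/17 0 0; 15/17 -8/17 0 0; 0 0 1 0; 0 0 0 1]
T2·T1 = [-8/17 -15/17 0 0; 15/17 -8/17 0 0; -15/17 8/17 1 0; 0 0 0 1]

T = [-8/17 -15/17 0 0; 15/17 -8/17 0 0; -15/17 8/17 1 0; 0 0 0 1]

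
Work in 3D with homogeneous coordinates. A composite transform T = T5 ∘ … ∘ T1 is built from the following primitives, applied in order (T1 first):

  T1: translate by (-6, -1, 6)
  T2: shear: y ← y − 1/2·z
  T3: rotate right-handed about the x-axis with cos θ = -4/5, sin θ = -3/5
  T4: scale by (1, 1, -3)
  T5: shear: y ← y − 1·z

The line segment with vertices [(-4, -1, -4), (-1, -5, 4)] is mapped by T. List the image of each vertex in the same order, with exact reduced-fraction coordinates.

T1 translate by (-6, -1, 6): (-4, -1, -4) → (-10, -2, 2); (-1, -5, 4) → (-7, -6, 10)
T2 shear: y ← y − 1/2·z: (-10, -2, 2) → (-10, -3, 2); (-7, -6, 10) → (-7, -11, 10)
T3 rotate right-handed about the x-axis with cos θ = -4/5, sin θ = -3/5: (-10, -3, 2) → (-10, 18/5, 1/5); (-7, -11, 10) → (-7, 74/5, -7/5)
T4 scale by (1, 1, -3): (-10, 18/5, 1/5) → (-10, 18/5, -3/5); (-7, 74/5, -7/5) → (-7, 74/5, 21/5)
T5 shear: y ← y − 1·z: (-10, 18/5, -3/5) → (-10, 21/5, -3/5); (-7, 74/5, 21/5) → (-7, 53/5, 21/5)

image vertices: (-10, 21/5, -3/5), (-7, 53/5, 21/5)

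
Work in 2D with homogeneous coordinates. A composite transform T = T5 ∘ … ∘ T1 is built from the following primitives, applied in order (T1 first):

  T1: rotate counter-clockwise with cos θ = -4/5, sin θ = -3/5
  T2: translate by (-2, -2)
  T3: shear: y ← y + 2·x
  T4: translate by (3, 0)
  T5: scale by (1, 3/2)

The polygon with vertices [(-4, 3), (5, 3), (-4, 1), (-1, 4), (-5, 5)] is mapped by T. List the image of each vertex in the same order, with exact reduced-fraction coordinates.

T1 rotate counter-clockwise with cos θ = -4/5, sin θ = -3/5: (-4, 3) → (5, 0); (5, 3) → (-11/5, -27/5); (-4, 1) → (19/5, 8/5); (-1, 4) → (16/5, -13/5); (-5, 5) → (7, -1)
T2 translate by (-2, -2): (5, 0) → (3, -2); (-11/5, -27/5) → (-21/5, -37/5); (19/5, 8/5) → (9/5, -2/5); (16/5, -13/5) → (6/5, -23/5); (7, -1) → (5, -3)
T3 shear: y ← y + 2·x: (3, -2) → (3, 4); (-21/5, -37/5) → (-21/5, -79/5); (9/5, -2/5) → (9/5, 16/5); (6/5, -23/5) → (6/5, -11/5); (5, -3) → (5, 7)
T4 translate by (3, 0): (3, 4) → (6, 4); (-21/5, -79/5) → (-6/5, -79/5); (9/5, 16/5) → (24/5, 16/5); (6/5, -11/5) → (21/5, -11/5); (5, 7) → (8, 7)
T5 scale by (1, 3/2): (6, 4) → (6, 6); (-6/5, -79/5) → (-6/5, -237/10); (24/5, 16/5) → (24/5, 24/5); (21/5, -11/5) → (21/5, -33/10); (8, 7) → (8, 21/2)

image vertices: (6, 6), (-6/5, -237/10), (24/5, 24/5), (21/5, -33/10), (8, 21/2)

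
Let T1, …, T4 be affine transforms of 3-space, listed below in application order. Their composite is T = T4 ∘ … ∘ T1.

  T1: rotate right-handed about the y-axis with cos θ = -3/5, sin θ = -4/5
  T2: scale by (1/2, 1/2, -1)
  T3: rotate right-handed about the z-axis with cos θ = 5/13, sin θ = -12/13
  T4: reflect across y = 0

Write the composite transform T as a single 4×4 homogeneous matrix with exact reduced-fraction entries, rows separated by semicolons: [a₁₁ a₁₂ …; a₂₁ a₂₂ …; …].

T1 = [-3/5 0 -4/5 0; 0 1 0 0; 4/5 0 -3/5 0; 0 0 0 1]
T2·T1 = [-3/10 0 -2/5 0; 0 1/2 0 0; -4/5 0 3/5 0; 0 0 0 1]
T3·…·T1 = [-3/26 6/13 -2/13 0; 18/65 5/26 24/65 0; -4/5 0 3/5 0; 0 0 0 1]
T4·…·T1 = [-3/26 6/13 -2/13 0; -18/65 -5/26 -24/65 0; -4/5 0 3/5 0; 0 0 0 1]

T = [-3/26 6/13 -2/13 0; -18/65 -5/26 -24/65 0; -4/5 0 3/5 0; 0 0 0 1]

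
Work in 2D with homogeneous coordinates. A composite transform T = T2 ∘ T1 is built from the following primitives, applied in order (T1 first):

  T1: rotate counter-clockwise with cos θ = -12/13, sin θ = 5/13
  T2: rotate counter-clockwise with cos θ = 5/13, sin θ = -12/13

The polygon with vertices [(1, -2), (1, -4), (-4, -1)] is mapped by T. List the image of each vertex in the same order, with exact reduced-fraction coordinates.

image vertices: (2, 1), (4, 1), (1, -4)

T1 rotate counter-clockwise with cos θ = -12/13, sin θ = 5/13: (1, -2) → (-2/13, 29/13); (1, -4) → (8/13, 53/13); (-4, -1) → (53/13, -8/13)
T2 rotate counter-clockwise with cos θ = 5/13, sin θ = -12/13: (-2/13, 29/13) → (2, 1); (8/13, 53/13) → (4, 1); (53/13, -8/13) → (1, -4)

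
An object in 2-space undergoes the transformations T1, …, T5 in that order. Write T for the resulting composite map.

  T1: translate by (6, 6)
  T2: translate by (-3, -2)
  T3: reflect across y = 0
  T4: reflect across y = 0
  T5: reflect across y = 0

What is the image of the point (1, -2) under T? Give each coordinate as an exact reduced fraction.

T1 translate by (6, 6): (1, -2) → (7, 4)
T2 translate by (-3, -2): (7, 4) → (4, 2)
T3 reflect across y = 0: (4, 2) → (4, -2)
T4 reflect across y = 0: (4, -2) → (4, 2)
T5 reflect across y = 0: (4, 2) → (4, -2)

T(p) = (4, -2)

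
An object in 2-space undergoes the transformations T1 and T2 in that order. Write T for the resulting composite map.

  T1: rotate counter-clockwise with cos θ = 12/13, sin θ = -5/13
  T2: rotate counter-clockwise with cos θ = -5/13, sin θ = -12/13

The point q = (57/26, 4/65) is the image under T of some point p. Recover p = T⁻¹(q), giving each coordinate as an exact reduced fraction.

p = (-8/5, 3/2)

T1 = [12/13 5/13 0; -5/13 12/13 0; 0 0 1]
T2·T1 = [-120/169 119/169 0; -119/169 -120/169 0; 0 0 1]
det M = 1; M⁻¹ = [-120/169 -119/169 0; 119/169 -120/169 0; 0 0 1]
M⁻¹ · (57/26, 4/65)ᵀ = (-8/5, 3/2)ᵀ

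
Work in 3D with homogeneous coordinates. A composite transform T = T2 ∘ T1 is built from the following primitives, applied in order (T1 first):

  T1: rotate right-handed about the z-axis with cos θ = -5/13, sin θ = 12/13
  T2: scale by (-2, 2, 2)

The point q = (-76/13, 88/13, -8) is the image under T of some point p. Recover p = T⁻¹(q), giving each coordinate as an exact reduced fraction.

T1 = [-5/13 -12/13 0 0; 12/13 -5/13 0 0; 0 0 1 0; 0 0 0 1]
T2·T1 = [10/13 24/13 0 0; 24/13 -10/13 0 0; 0 0 2 0; 0 0 0 1]
det M = -8; M⁻¹ = [5/26 6/13 0 0; 6/13 -5/26 0 0; 0 0 1/2 0; 0 0 0 1]
M⁻¹ · (-76/13, 88/13, -8)ᵀ = (2, -4, -4)ᵀ

p = (2, -4, -4)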